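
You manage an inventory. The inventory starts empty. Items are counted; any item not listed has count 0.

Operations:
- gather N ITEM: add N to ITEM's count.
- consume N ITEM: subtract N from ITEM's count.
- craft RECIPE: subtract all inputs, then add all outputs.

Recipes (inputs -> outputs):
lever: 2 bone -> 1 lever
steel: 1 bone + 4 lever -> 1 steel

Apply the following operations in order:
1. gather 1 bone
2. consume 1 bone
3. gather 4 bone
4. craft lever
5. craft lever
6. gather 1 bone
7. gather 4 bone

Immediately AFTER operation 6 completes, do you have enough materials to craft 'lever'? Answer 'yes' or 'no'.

Answer: no

Derivation:
After 1 (gather 1 bone): bone=1
After 2 (consume 1 bone): (empty)
After 3 (gather 4 bone): bone=4
After 4 (craft lever): bone=2 lever=1
After 5 (craft lever): lever=2
After 6 (gather 1 bone): bone=1 lever=2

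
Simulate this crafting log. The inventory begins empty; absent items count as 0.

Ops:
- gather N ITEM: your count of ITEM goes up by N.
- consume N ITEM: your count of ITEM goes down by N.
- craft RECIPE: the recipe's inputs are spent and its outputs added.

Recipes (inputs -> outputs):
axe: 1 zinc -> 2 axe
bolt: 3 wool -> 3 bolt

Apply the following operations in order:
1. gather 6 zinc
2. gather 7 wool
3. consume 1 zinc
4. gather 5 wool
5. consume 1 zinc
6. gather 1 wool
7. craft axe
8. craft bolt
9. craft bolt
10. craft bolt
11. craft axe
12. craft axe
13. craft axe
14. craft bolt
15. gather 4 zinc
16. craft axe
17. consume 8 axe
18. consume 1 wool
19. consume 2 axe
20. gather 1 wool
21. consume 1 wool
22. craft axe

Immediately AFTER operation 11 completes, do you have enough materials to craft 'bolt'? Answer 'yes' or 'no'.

After 1 (gather 6 zinc): zinc=6
After 2 (gather 7 wool): wool=7 zinc=6
After 3 (consume 1 zinc): wool=7 zinc=5
After 4 (gather 5 wool): wool=12 zinc=5
After 5 (consume 1 zinc): wool=12 zinc=4
After 6 (gather 1 wool): wool=13 zinc=4
After 7 (craft axe): axe=2 wool=13 zinc=3
After 8 (craft bolt): axe=2 bolt=3 wool=10 zinc=3
After 9 (craft bolt): axe=2 bolt=6 wool=7 zinc=3
After 10 (craft bolt): axe=2 bolt=9 wool=4 zinc=3
After 11 (craft axe): axe=4 bolt=9 wool=4 zinc=2

Answer: yes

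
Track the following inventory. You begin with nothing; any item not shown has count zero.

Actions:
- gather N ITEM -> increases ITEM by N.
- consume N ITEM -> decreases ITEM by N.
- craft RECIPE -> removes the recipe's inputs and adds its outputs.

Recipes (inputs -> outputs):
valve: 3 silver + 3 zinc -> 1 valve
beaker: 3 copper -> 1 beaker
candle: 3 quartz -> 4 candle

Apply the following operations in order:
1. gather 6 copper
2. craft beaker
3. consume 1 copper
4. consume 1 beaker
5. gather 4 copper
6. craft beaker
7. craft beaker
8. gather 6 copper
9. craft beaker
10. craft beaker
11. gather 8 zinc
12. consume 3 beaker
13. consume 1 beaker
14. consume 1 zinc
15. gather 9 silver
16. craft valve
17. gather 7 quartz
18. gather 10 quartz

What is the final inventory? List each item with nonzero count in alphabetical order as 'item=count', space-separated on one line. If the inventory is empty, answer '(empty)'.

Answer: quartz=17 silver=6 valve=1 zinc=4

Derivation:
After 1 (gather 6 copper): copper=6
After 2 (craft beaker): beaker=1 copper=3
After 3 (consume 1 copper): beaker=1 copper=2
After 4 (consume 1 beaker): copper=2
After 5 (gather 4 copper): copper=6
After 6 (craft beaker): beaker=1 copper=3
After 7 (craft beaker): beaker=2
After 8 (gather 6 copper): beaker=2 copper=6
After 9 (craft beaker): beaker=3 copper=3
After 10 (craft beaker): beaker=4
After 11 (gather 8 zinc): beaker=4 zinc=8
After 12 (consume 3 beaker): beaker=1 zinc=8
After 13 (consume 1 beaker): zinc=8
After 14 (consume 1 zinc): zinc=7
After 15 (gather 9 silver): silver=9 zinc=7
After 16 (craft valve): silver=6 valve=1 zinc=4
After 17 (gather 7 quartz): quartz=7 silver=6 valve=1 zinc=4
After 18 (gather 10 quartz): quartz=17 silver=6 valve=1 zinc=4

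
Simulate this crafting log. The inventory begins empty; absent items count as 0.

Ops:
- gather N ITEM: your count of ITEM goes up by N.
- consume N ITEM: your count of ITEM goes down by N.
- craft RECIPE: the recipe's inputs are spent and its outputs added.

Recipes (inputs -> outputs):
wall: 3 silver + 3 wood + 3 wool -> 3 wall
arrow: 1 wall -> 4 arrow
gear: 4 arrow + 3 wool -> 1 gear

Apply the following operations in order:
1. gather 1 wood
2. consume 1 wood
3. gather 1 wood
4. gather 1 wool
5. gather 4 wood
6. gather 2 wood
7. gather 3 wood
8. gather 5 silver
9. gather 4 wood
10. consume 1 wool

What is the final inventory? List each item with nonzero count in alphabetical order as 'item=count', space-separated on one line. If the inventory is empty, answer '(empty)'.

After 1 (gather 1 wood): wood=1
After 2 (consume 1 wood): (empty)
After 3 (gather 1 wood): wood=1
After 4 (gather 1 wool): wood=1 wool=1
After 5 (gather 4 wood): wood=5 wool=1
After 6 (gather 2 wood): wood=7 wool=1
After 7 (gather 3 wood): wood=10 wool=1
After 8 (gather 5 silver): silver=5 wood=10 wool=1
After 9 (gather 4 wood): silver=5 wood=14 wool=1
After 10 (consume 1 wool): silver=5 wood=14

Answer: silver=5 wood=14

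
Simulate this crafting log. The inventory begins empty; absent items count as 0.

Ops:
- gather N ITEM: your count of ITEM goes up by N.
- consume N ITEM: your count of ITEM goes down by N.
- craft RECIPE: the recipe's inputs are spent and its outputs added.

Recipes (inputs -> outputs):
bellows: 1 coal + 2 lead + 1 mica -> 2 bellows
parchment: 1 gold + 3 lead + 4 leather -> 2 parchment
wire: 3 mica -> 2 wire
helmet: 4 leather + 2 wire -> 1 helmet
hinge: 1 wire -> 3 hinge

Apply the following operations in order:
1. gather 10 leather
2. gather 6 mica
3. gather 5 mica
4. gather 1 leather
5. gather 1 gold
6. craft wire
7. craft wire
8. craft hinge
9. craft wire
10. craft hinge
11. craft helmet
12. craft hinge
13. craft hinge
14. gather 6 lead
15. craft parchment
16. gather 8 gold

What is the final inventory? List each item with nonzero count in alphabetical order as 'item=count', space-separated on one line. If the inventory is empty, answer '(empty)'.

Answer: gold=8 helmet=1 hinge=12 lead=3 leather=3 mica=2 parchment=2

Derivation:
After 1 (gather 10 leather): leather=10
After 2 (gather 6 mica): leather=10 mica=6
After 3 (gather 5 mica): leather=10 mica=11
After 4 (gather 1 leather): leather=11 mica=11
After 5 (gather 1 gold): gold=1 leather=11 mica=11
After 6 (craft wire): gold=1 leather=11 mica=8 wire=2
After 7 (craft wire): gold=1 leather=11 mica=5 wire=4
After 8 (craft hinge): gold=1 hinge=3 leather=11 mica=5 wire=3
After 9 (craft wire): gold=1 hinge=3 leather=11 mica=2 wire=5
After 10 (craft hinge): gold=1 hinge=6 leather=11 mica=2 wire=4
After 11 (craft helmet): gold=1 helmet=1 hinge=6 leather=7 mica=2 wire=2
After 12 (craft hinge): gold=1 helmet=1 hinge=9 leather=7 mica=2 wire=1
After 13 (craft hinge): gold=1 helmet=1 hinge=12 leather=7 mica=2
After 14 (gather 6 lead): gold=1 helmet=1 hinge=12 lead=6 leather=7 mica=2
After 15 (craft parchment): helmet=1 hinge=12 lead=3 leather=3 mica=2 parchment=2
After 16 (gather 8 gold): gold=8 helmet=1 hinge=12 lead=3 leather=3 mica=2 parchment=2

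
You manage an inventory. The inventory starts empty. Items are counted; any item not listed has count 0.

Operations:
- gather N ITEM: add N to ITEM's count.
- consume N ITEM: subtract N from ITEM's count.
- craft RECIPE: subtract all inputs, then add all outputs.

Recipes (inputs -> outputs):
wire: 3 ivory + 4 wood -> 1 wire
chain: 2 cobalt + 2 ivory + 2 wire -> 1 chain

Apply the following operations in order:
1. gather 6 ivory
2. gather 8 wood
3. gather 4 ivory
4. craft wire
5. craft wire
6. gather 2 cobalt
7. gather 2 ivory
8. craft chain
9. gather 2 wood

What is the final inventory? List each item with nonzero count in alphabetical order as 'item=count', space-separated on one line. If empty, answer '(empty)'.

Answer: chain=1 ivory=4 wood=2

Derivation:
After 1 (gather 6 ivory): ivory=6
After 2 (gather 8 wood): ivory=6 wood=8
After 3 (gather 4 ivory): ivory=10 wood=8
After 4 (craft wire): ivory=7 wire=1 wood=4
After 5 (craft wire): ivory=4 wire=2
After 6 (gather 2 cobalt): cobalt=2 ivory=4 wire=2
After 7 (gather 2 ivory): cobalt=2 ivory=6 wire=2
After 8 (craft chain): chain=1 ivory=4
After 9 (gather 2 wood): chain=1 ivory=4 wood=2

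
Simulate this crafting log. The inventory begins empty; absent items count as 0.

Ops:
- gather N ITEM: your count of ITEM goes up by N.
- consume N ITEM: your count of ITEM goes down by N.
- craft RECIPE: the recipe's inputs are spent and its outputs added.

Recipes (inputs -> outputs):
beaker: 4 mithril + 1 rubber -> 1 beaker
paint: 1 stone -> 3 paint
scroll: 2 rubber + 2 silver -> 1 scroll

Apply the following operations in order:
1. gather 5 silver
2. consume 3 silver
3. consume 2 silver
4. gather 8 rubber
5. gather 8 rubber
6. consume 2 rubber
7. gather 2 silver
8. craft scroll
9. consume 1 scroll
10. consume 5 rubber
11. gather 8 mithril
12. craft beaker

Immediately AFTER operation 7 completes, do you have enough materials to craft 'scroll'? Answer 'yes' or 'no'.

Answer: yes

Derivation:
After 1 (gather 5 silver): silver=5
After 2 (consume 3 silver): silver=2
After 3 (consume 2 silver): (empty)
After 4 (gather 8 rubber): rubber=8
After 5 (gather 8 rubber): rubber=16
After 6 (consume 2 rubber): rubber=14
After 7 (gather 2 silver): rubber=14 silver=2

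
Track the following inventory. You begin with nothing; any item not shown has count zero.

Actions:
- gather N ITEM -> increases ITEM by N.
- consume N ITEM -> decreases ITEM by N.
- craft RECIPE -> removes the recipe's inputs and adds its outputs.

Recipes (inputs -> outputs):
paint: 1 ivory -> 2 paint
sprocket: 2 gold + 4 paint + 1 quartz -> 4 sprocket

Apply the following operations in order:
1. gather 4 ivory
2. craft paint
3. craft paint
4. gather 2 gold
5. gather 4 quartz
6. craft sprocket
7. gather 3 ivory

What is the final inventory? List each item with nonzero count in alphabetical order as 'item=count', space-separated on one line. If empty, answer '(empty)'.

Answer: ivory=5 quartz=3 sprocket=4

Derivation:
After 1 (gather 4 ivory): ivory=4
After 2 (craft paint): ivory=3 paint=2
After 3 (craft paint): ivory=2 paint=4
After 4 (gather 2 gold): gold=2 ivory=2 paint=4
After 5 (gather 4 quartz): gold=2 ivory=2 paint=4 quartz=4
After 6 (craft sprocket): ivory=2 quartz=3 sprocket=4
After 7 (gather 3 ivory): ivory=5 quartz=3 sprocket=4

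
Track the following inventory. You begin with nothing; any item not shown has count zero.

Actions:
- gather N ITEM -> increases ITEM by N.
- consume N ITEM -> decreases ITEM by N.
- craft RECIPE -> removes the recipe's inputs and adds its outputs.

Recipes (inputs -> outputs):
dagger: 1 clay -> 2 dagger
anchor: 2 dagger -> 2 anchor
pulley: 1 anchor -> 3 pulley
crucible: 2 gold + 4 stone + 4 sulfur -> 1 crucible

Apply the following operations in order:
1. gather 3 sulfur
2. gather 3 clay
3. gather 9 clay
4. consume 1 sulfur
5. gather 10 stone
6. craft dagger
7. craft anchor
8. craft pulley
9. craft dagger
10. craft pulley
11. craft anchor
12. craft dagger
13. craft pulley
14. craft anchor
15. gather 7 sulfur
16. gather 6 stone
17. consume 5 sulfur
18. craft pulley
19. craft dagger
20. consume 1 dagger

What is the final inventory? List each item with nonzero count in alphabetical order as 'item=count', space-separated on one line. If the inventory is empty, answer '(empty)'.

Answer: anchor=2 clay=8 dagger=1 pulley=12 stone=16 sulfur=4

Derivation:
After 1 (gather 3 sulfur): sulfur=3
After 2 (gather 3 clay): clay=3 sulfur=3
After 3 (gather 9 clay): clay=12 sulfur=3
After 4 (consume 1 sulfur): clay=12 sulfur=2
After 5 (gather 10 stone): clay=12 stone=10 sulfur=2
After 6 (craft dagger): clay=11 dagger=2 stone=10 sulfur=2
After 7 (craft anchor): anchor=2 clay=11 stone=10 sulfur=2
After 8 (craft pulley): anchor=1 clay=11 pulley=3 stone=10 sulfur=2
After 9 (craft dagger): anchor=1 clay=10 dagger=2 pulley=3 stone=10 sulfur=2
After 10 (craft pulley): clay=10 dagger=2 pulley=6 stone=10 sulfur=2
After 11 (craft anchor): anchor=2 clay=10 pulley=6 stone=10 sulfur=2
After 12 (craft dagger): anchor=2 clay=9 dagger=2 pulley=6 stone=10 sulfur=2
After 13 (craft pulley): anchor=1 clay=9 dagger=2 pulley=9 stone=10 sulfur=2
After 14 (craft anchor): anchor=3 clay=9 pulley=9 stone=10 sulfur=2
After 15 (gather 7 sulfur): anchor=3 clay=9 pulley=9 stone=10 sulfur=9
After 16 (gather 6 stone): anchor=3 clay=9 pulley=9 stone=16 sulfur=9
After 17 (consume 5 sulfur): anchor=3 clay=9 pulley=9 stone=16 sulfur=4
After 18 (craft pulley): anchor=2 clay=9 pulley=12 stone=16 sulfur=4
After 19 (craft dagger): anchor=2 clay=8 dagger=2 pulley=12 stone=16 sulfur=4
After 20 (consume 1 dagger): anchor=2 clay=8 dagger=1 pulley=12 stone=16 sulfur=4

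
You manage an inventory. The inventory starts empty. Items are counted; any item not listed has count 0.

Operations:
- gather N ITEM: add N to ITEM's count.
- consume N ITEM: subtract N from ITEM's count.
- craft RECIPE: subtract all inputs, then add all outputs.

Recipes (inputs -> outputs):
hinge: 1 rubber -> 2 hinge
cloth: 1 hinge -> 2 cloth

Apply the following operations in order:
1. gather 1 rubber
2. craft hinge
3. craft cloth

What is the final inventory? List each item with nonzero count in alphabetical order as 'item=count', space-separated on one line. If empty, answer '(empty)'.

After 1 (gather 1 rubber): rubber=1
After 2 (craft hinge): hinge=2
After 3 (craft cloth): cloth=2 hinge=1

Answer: cloth=2 hinge=1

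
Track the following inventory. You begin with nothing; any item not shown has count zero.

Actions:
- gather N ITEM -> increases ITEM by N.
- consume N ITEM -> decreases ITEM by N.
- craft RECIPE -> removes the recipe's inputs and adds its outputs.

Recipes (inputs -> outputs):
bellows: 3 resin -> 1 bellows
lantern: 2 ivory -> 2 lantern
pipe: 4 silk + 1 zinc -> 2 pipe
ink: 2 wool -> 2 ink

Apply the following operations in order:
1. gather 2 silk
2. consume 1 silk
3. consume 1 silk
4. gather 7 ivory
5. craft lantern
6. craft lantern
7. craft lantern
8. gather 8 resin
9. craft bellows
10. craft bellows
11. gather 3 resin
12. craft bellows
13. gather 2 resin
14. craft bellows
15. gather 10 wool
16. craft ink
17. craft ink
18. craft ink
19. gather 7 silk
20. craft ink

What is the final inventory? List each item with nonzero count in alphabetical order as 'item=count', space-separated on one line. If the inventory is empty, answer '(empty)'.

After 1 (gather 2 silk): silk=2
After 2 (consume 1 silk): silk=1
After 3 (consume 1 silk): (empty)
After 4 (gather 7 ivory): ivory=7
After 5 (craft lantern): ivory=5 lantern=2
After 6 (craft lantern): ivory=3 lantern=4
After 7 (craft lantern): ivory=1 lantern=6
After 8 (gather 8 resin): ivory=1 lantern=6 resin=8
After 9 (craft bellows): bellows=1 ivory=1 lantern=6 resin=5
After 10 (craft bellows): bellows=2 ivory=1 lantern=6 resin=2
After 11 (gather 3 resin): bellows=2 ivory=1 lantern=6 resin=5
After 12 (craft bellows): bellows=3 ivory=1 lantern=6 resin=2
After 13 (gather 2 resin): bellows=3 ivory=1 lantern=6 resin=4
After 14 (craft bellows): bellows=4 ivory=1 lantern=6 resin=1
After 15 (gather 10 wool): bellows=4 ivory=1 lantern=6 resin=1 wool=10
After 16 (craft ink): bellows=4 ink=2 ivory=1 lantern=6 resin=1 wool=8
After 17 (craft ink): bellows=4 ink=4 ivory=1 lantern=6 resin=1 wool=6
After 18 (craft ink): bellows=4 ink=6 ivory=1 lantern=6 resin=1 wool=4
After 19 (gather 7 silk): bellows=4 ink=6 ivory=1 lantern=6 resin=1 silk=7 wool=4
After 20 (craft ink): bellows=4 ink=8 ivory=1 lantern=6 resin=1 silk=7 wool=2

Answer: bellows=4 ink=8 ivory=1 lantern=6 resin=1 silk=7 wool=2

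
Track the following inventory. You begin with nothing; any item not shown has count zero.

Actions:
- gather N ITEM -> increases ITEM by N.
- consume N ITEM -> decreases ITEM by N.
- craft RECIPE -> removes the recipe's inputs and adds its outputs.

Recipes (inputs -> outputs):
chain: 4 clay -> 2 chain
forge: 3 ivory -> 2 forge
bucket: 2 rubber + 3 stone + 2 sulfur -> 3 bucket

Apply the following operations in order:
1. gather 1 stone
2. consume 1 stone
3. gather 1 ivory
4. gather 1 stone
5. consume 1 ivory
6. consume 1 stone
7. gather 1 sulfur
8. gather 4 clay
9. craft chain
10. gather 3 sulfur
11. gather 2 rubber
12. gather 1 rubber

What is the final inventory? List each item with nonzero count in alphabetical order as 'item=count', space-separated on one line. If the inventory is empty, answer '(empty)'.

Answer: chain=2 rubber=3 sulfur=4

Derivation:
After 1 (gather 1 stone): stone=1
After 2 (consume 1 stone): (empty)
After 3 (gather 1 ivory): ivory=1
After 4 (gather 1 stone): ivory=1 stone=1
After 5 (consume 1 ivory): stone=1
After 6 (consume 1 stone): (empty)
After 7 (gather 1 sulfur): sulfur=1
After 8 (gather 4 clay): clay=4 sulfur=1
After 9 (craft chain): chain=2 sulfur=1
After 10 (gather 3 sulfur): chain=2 sulfur=4
After 11 (gather 2 rubber): chain=2 rubber=2 sulfur=4
After 12 (gather 1 rubber): chain=2 rubber=3 sulfur=4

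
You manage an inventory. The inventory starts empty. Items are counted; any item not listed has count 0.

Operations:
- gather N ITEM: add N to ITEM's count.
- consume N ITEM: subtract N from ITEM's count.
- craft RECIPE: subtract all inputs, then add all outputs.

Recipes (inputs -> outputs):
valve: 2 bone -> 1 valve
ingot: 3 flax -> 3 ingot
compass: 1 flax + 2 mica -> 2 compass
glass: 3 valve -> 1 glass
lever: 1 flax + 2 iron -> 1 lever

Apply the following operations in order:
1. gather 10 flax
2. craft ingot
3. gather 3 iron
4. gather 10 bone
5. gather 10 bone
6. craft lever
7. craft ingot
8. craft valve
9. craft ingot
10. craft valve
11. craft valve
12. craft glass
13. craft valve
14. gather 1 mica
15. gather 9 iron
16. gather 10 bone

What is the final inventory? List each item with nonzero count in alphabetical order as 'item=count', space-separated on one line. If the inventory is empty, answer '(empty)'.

After 1 (gather 10 flax): flax=10
After 2 (craft ingot): flax=7 ingot=3
After 3 (gather 3 iron): flax=7 ingot=3 iron=3
After 4 (gather 10 bone): bone=10 flax=7 ingot=3 iron=3
After 5 (gather 10 bone): bone=20 flax=7 ingot=3 iron=3
After 6 (craft lever): bone=20 flax=6 ingot=3 iron=1 lever=1
After 7 (craft ingot): bone=20 flax=3 ingot=6 iron=1 lever=1
After 8 (craft valve): bone=18 flax=3 ingot=6 iron=1 lever=1 valve=1
After 9 (craft ingot): bone=18 ingot=9 iron=1 lever=1 valve=1
After 10 (craft valve): bone=16 ingot=9 iron=1 lever=1 valve=2
After 11 (craft valve): bone=14 ingot=9 iron=1 lever=1 valve=3
After 12 (craft glass): bone=14 glass=1 ingot=9 iron=1 lever=1
After 13 (craft valve): bone=12 glass=1 ingot=9 iron=1 lever=1 valve=1
After 14 (gather 1 mica): bone=12 glass=1 ingot=9 iron=1 lever=1 mica=1 valve=1
After 15 (gather 9 iron): bone=12 glass=1 ingot=9 iron=10 lever=1 mica=1 valve=1
After 16 (gather 10 bone): bone=22 glass=1 ingot=9 iron=10 lever=1 mica=1 valve=1

Answer: bone=22 glass=1 ingot=9 iron=10 lever=1 mica=1 valve=1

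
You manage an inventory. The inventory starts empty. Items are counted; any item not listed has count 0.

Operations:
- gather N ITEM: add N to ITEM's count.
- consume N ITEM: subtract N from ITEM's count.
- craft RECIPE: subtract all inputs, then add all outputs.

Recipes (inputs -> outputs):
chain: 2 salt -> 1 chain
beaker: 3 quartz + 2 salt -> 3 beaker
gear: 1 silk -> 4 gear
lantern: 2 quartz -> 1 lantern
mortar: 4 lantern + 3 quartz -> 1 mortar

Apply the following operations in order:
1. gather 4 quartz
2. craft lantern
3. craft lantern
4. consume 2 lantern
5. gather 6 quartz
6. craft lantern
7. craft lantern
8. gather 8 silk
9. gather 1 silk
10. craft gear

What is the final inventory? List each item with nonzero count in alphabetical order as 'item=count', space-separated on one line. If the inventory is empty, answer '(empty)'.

After 1 (gather 4 quartz): quartz=4
After 2 (craft lantern): lantern=1 quartz=2
After 3 (craft lantern): lantern=2
After 4 (consume 2 lantern): (empty)
After 5 (gather 6 quartz): quartz=6
After 6 (craft lantern): lantern=1 quartz=4
After 7 (craft lantern): lantern=2 quartz=2
After 8 (gather 8 silk): lantern=2 quartz=2 silk=8
After 9 (gather 1 silk): lantern=2 quartz=2 silk=9
After 10 (craft gear): gear=4 lantern=2 quartz=2 silk=8

Answer: gear=4 lantern=2 quartz=2 silk=8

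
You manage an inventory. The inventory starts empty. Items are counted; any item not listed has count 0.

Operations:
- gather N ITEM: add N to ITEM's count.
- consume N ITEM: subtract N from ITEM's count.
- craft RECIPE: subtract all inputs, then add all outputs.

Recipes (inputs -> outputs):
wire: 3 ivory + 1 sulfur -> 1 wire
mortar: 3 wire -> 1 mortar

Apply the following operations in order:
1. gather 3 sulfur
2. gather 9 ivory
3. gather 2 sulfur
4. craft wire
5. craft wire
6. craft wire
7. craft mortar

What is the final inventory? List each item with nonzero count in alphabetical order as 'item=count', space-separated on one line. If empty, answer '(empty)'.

Answer: mortar=1 sulfur=2

Derivation:
After 1 (gather 3 sulfur): sulfur=3
After 2 (gather 9 ivory): ivory=9 sulfur=3
After 3 (gather 2 sulfur): ivory=9 sulfur=5
After 4 (craft wire): ivory=6 sulfur=4 wire=1
After 5 (craft wire): ivory=3 sulfur=3 wire=2
After 6 (craft wire): sulfur=2 wire=3
After 7 (craft mortar): mortar=1 sulfur=2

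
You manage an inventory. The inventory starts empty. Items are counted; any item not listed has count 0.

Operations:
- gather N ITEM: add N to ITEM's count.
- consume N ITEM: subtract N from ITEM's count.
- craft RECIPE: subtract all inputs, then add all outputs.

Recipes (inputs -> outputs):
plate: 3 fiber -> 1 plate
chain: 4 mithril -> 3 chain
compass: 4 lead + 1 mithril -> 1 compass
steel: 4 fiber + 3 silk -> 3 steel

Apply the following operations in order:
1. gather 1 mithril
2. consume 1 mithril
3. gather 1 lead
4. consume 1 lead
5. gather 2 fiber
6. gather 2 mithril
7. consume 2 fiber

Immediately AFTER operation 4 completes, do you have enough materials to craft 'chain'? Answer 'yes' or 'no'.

After 1 (gather 1 mithril): mithril=1
After 2 (consume 1 mithril): (empty)
After 3 (gather 1 lead): lead=1
After 4 (consume 1 lead): (empty)

Answer: no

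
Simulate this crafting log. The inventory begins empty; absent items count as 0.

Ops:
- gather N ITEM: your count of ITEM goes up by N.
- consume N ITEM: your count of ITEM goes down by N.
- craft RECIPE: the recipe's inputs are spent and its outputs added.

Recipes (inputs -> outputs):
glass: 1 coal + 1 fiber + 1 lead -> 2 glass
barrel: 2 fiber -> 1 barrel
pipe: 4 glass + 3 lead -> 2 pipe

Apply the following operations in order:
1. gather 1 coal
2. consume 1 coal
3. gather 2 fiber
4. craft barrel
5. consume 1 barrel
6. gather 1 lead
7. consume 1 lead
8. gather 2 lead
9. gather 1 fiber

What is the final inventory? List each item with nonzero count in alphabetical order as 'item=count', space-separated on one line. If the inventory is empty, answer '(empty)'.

Answer: fiber=1 lead=2

Derivation:
After 1 (gather 1 coal): coal=1
After 2 (consume 1 coal): (empty)
After 3 (gather 2 fiber): fiber=2
After 4 (craft barrel): barrel=1
After 5 (consume 1 barrel): (empty)
After 6 (gather 1 lead): lead=1
After 7 (consume 1 lead): (empty)
After 8 (gather 2 lead): lead=2
After 9 (gather 1 fiber): fiber=1 lead=2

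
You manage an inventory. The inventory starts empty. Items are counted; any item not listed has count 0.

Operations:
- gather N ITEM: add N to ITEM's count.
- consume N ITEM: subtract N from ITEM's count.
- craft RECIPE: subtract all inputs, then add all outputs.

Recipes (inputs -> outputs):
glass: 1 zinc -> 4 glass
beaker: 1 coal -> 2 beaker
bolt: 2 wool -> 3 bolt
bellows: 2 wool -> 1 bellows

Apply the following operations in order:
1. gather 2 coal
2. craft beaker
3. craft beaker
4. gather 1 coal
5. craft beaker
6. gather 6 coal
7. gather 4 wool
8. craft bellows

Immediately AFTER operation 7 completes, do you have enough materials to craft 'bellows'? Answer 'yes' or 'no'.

Answer: yes

Derivation:
After 1 (gather 2 coal): coal=2
After 2 (craft beaker): beaker=2 coal=1
After 3 (craft beaker): beaker=4
After 4 (gather 1 coal): beaker=4 coal=1
After 5 (craft beaker): beaker=6
After 6 (gather 6 coal): beaker=6 coal=6
After 7 (gather 4 wool): beaker=6 coal=6 wool=4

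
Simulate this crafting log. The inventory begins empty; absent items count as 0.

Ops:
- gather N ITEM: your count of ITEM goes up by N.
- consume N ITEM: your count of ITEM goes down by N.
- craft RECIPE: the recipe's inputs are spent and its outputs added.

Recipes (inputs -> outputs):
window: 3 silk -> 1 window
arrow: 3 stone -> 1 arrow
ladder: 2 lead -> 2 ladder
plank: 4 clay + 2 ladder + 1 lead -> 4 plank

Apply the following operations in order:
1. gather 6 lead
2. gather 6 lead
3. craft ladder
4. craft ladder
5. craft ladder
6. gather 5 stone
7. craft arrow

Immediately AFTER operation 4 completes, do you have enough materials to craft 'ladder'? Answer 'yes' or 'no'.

Answer: yes

Derivation:
After 1 (gather 6 lead): lead=6
After 2 (gather 6 lead): lead=12
After 3 (craft ladder): ladder=2 lead=10
After 4 (craft ladder): ladder=4 lead=8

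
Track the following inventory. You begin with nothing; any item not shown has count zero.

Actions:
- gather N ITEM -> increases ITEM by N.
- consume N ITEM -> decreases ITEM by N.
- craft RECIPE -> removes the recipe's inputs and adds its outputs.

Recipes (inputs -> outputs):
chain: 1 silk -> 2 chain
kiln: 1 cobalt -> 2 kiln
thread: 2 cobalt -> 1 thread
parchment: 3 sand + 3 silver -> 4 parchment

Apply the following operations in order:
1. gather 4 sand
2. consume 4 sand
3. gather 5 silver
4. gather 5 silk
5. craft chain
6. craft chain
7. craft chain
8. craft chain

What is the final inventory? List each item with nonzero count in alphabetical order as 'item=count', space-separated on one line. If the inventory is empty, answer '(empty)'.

After 1 (gather 4 sand): sand=4
After 2 (consume 4 sand): (empty)
After 3 (gather 5 silver): silver=5
After 4 (gather 5 silk): silk=5 silver=5
After 5 (craft chain): chain=2 silk=4 silver=5
After 6 (craft chain): chain=4 silk=3 silver=5
After 7 (craft chain): chain=6 silk=2 silver=5
After 8 (craft chain): chain=8 silk=1 silver=5

Answer: chain=8 silk=1 silver=5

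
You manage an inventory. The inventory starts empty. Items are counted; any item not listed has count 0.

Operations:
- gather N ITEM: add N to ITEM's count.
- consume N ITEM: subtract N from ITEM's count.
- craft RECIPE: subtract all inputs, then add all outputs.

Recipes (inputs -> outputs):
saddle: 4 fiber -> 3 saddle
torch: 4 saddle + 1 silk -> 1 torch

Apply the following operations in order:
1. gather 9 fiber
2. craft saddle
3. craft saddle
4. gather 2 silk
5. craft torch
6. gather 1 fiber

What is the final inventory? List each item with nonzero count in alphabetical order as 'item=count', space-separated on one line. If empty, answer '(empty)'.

After 1 (gather 9 fiber): fiber=9
After 2 (craft saddle): fiber=5 saddle=3
After 3 (craft saddle): fiber=1 saddle=6
After 4 (gather 2 silk): fiber=1 saddle=6 silk=2
After 5 (craft torch): fiber=1 saddle=2 silk=1 torch=1
After 6 (gather 1 fiber): fiber=2 saddle=2 silk=1 torch=1

Answer: fiber=2 saddle=2 silk=1 torch=1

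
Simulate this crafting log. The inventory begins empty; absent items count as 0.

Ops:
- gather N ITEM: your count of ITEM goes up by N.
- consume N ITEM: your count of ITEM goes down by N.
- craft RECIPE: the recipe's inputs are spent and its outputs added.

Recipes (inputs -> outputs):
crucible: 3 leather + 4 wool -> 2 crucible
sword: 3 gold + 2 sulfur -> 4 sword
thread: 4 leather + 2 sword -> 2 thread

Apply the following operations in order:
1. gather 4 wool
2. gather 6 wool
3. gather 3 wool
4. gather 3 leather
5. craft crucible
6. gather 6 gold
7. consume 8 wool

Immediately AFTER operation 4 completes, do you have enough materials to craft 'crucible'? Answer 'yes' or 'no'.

Answer: yes

Derivation:
After 1 (gather 4 wool): wool=4
After 2 (gather 6 wool): wool=10
After 3 (gather 3 wool): wool=13
After 4 (gather 3 leather): leather=3 wool=13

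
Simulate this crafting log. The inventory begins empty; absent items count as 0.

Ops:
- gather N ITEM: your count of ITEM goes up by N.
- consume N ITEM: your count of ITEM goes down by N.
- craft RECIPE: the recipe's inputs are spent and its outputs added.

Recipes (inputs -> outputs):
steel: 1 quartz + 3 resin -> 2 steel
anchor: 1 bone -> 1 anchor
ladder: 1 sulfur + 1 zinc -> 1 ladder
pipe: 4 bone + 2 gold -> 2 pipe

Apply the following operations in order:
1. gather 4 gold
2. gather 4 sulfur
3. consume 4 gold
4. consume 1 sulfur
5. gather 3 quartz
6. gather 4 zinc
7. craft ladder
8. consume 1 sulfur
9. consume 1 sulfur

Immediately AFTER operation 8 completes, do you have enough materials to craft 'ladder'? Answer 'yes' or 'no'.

Answer: yes

Derivation:
After 1 (gather 4 gold): gold=4
After 2 (gather 4 sulfur): gold=4 sulfur=4
After 3 (consume 4 gold): sulfur=4
After 4 (consume 1 sulfur): sulfur=3
After 5 (gather 3 quartz): quartz=3 sulfur=3
After 6 (gather 4 zinc): quartz=3 sulfur=3 zinc=4
After 7 (craft ladder): ladder=1 quartz=3 sulfur=2 zinc=3
After 8 (consume 1 sulfur): ladder=1 quartz=3 sulfur=1 zinc=3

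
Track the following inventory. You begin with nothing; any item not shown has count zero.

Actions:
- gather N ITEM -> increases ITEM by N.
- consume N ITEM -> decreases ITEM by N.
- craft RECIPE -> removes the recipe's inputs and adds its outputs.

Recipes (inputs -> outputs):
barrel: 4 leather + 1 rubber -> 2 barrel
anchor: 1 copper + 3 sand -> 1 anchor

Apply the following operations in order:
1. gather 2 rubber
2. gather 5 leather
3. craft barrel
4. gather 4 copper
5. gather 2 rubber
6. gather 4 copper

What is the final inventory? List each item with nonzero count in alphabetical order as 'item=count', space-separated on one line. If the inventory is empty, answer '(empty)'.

After 1 (gather 2 rubber): rubber=2
After 2 (gather 5 leather): leather=5 rubber=2
After 3 (craft barrel): barrel=2 leather=1 rubber=1
After 4 (gather 4 copper): barrel=2 copper=4 leather=1 rubber=1
After 5 (gather 2 rubber): barrel=2 copper=4 leather=1 rubber=3
After 6 (gather 4 copper): barrel=2 copper=8 leather=1 rubber=3

Answer: barrel=2 copper=8 leather=1 rubber=3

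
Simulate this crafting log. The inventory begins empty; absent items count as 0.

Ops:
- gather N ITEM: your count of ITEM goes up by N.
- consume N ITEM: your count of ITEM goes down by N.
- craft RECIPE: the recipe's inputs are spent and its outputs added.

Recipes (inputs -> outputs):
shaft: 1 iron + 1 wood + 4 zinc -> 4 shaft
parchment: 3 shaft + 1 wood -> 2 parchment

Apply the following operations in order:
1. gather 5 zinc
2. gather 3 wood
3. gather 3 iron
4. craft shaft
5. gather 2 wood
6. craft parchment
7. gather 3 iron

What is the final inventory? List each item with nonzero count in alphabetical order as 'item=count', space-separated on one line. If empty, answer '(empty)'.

After 1 (gather 5 zinc): zinc=5
After 2 (gather 3 wood): wood=3 zinc=5
After 3 (gather 3 iron): iron=3 wood=3 zinc=5
After 4 (craft shaft): iron=2 shaft=4 wood=2 zinc=1
After 5 (gather 2 wood): iron=2 shaft=4 wood=4 zinc=1
After 6 (craft parchment): iron=2 parchment=2 shaft=1 wood=3 zinc=1
After 7 (gather 3 iron): iron=5 parchment=2 shaft=1 wood=3 zinc=1

Answer: iron=5 parchment=2 shaft=1 wood=3 zinc=1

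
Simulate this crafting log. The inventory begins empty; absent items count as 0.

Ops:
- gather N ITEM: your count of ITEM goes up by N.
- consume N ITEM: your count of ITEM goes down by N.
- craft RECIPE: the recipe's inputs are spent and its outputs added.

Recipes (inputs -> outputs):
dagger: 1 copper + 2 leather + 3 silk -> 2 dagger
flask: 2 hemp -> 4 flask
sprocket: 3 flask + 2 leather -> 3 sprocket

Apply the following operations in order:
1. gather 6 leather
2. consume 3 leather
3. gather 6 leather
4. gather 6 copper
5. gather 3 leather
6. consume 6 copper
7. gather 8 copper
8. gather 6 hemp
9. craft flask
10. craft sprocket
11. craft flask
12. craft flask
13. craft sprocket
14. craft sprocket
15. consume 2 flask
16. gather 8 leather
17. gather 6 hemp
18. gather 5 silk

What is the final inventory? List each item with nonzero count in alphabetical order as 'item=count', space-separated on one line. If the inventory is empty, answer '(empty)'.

Answer: copper=8 flask=1 hemp=6 leather=14 silk=5 sprocket=9

Derivation:
After 1 (gather 6 leather): leather=6
After 2 (consume 3 leather): leather=3
After 3 (gather 6 leather): leather=9
After 4 (gather 6 copper): copper=6 leather=9
After 5 (gather 3 leather): copper=6 leather=12
After 6 (consume 6 copper): leather=12
After 7 (gather 8 copper): copper=8 leather=12
After 8 (gather 6 hemp): copper=8 hemp=6 leather=12
After 9 (craft flask): copper=8 flask=4 hemp=4 leather=12
After 10 (craft sprocket): copper=8 flask=1 hemp=4 leather=10 sprocket=3
After 11 (craft flask): copper=8 flask=5 hemp=2 leather=10 sprocket=3
After 12 (craft flask): copper=8 flask=9 leather=10 sprocket=3
After 13 (craft sprocket): copper=8 flask=6 leather=8 sprocket=6
After 14 (craft sprocket): copper=8 flask=3 leather=6 sprocket=9
After 15 (consume 2 flask): copper=8 flask=1 leather=6 sprocket=9
After 16 (gather 8 leather): copper=8 flask=1 leather=14 sprocket=9
After 17 (gather 6 hemp): copper=8 flask=1 hemp=6 leather=14 sprocket=9
After 18 (gather 5 silk): copper=8 flask=1 hemp=6 leather=14 silk=5 sprocket=9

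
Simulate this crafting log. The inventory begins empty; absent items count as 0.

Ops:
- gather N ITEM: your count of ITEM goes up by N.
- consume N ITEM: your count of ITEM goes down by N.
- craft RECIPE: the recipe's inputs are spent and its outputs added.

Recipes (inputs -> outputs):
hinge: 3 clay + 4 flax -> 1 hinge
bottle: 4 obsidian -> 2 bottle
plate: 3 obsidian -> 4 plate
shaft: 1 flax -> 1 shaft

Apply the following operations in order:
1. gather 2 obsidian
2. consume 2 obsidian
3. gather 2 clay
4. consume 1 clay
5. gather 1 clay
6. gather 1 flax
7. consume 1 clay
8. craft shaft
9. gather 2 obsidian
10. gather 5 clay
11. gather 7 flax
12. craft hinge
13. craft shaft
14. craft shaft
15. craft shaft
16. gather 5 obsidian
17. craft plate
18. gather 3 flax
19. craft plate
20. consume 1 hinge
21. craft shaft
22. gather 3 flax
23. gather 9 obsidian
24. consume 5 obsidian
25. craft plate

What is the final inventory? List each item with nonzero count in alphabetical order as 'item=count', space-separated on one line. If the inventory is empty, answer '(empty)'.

Answer: clay=3 flax=5 obsidian=2 plate=12 shaft=5

Derivation:
After 1 (gather 2 obsidian): obsidian=2
After 2 (consume 2 obsidian): (empty)
After 3 (gather 2 clay): clay=2
After 4 (consume 1 clay): clay=1
After 5 (gather 1 clay): clay=2
After 6 (gather 1 flax): clay=2 flax=1
After 7 (consume 1 clay): clay=1 flax=1
After 8 (craft shaft): clay=1 shaft=1
After 9 (gather 2 obsidian): clay=1 obsidian=2 shaft=1
After 10 (gather 5 clay): clay=6 obsidian=2 shaft=1
After 11 (gather 7 flax): clay=6 flax=7 obsidian=2 shaft=1
After 12 (craft hinge): clay=3 flax=3 hinge=1 obsidian=2 shaft=1
After 13 (craft shaft): clay=3 flax=2 hinge=1 obsidian=2 shaft=2
After 14 (craft shaft): clay=3 flax=1 hinge=1 obsidian=2 shaft=3
After 15 (craft shaft): clay=3 hinge=1 obsidian=2 shaft=4
After 16 (gather 5 obsidian): clay=3 hinge=1 obsidian=7 shaft=4
After 17 (craft plate): clay=3 hinge=1 obsidian=4 plate=4 shaft=4
After 18 (gather 3 flax): clay=3 flax=3 hinge=1 obsidian=4 plate=4 shaft=4
After 19 (craft plate): clay=3 flax=3 hinge=1 obsidian=1 plate=8 shaft=4
After 20 (consume 1 hinge): clay=3 flax=3 obsidian=1 plate=8 shaft=4
After 21 (craft shaft): clay=3 flax=2 obsidian=1 plate=8 shaft=5
After 22 (gather 3 flax): clay=3 flax=5 obsidian=1 plate=8 shaft=5
After 23 (gather 9 obsidian): clay=3 flax=5 obsidian=10 plate=8 shaft=5
After 24 (consume 5 obsidian): clay=3 flax=5 obsidian=5 plate=8 shaft=5
After 25 (craft plate): clay=3 flax=5 obsidian=2 plate=12 shaft=5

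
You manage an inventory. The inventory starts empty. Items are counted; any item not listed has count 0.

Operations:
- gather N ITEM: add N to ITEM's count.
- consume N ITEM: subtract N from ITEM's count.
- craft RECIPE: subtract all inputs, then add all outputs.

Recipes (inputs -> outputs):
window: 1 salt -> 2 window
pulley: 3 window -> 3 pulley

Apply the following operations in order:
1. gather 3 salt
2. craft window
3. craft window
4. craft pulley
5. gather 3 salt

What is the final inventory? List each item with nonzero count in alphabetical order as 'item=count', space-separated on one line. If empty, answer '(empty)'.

After 1 (gather 3 salt): salt=3
After 2 (craft window): salt=2 window=2
After 3 (craft window): salt=1 window=4
After 4 (craft pulley): pulley=3 salt=1 window=1
After 5 (gather 3 salt): pulley=3 salt=4 window=1

Answer: pulley=3 salt=4 window=1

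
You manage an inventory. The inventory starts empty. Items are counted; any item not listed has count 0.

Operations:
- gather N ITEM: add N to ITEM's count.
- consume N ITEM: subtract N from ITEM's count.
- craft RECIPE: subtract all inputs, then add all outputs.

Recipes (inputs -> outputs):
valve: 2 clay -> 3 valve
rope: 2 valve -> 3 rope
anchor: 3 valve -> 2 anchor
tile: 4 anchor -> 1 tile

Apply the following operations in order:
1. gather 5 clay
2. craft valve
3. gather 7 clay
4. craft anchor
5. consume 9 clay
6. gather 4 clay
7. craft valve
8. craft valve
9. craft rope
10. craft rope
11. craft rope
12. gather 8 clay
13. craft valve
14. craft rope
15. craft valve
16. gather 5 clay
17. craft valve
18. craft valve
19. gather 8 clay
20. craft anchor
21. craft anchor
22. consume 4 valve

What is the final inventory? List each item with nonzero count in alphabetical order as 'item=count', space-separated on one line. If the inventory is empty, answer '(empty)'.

After 1 (gather 5 clay): clay=5
After 2 (craft valve): clay=3 valve=3
After 3 (gather 7 clay): clay=10 valve=3
After 4 (craft anchor): anchor=2 clay=10
After 5 (consume 9 clay): anchor=2 clay=1
After 6 (gather 4 clay): anchor=2 clay=5
After 7 (craft valve): anchor=2 clay=3 valve=3
After 8 (craft valve): anchor=2 clay=1 valve=6
After 9 (craft rope): anchor=2 clay=1 rope=3 valve=4
After 10 (craft rope): anchor=2 clay=1 rope=6 valve=2
After 11 (craft rope): anchor=2 clay=1 rope=9
After 12 (gather 8 clay): anchor=2 clay=9 rope=9
After 13 (craft valve): anchor=2 clay=7 rope=9 valve=3
After 14 (craft rope): anchor=2 clay=7 rope=12 valve=1
After 15 (craft valve): anchor=2 clay=5 rope=12 valve=4
After 16 (gather 5 clay): anchor=2 clay=10 rope=12 valve=4
After 17 (craft valve): anchor=2 clay=8 rope=12 valve=7
After 18 (craft valve): anchor=2 clay=6 rope=12 valve=10
After 19 (gather 8 clay): anchor=2 clay=14 rope=12 valve=10
After 20 (craft anchor): anchor=4 clay=14 rope=12 valve=7
After 21 (craft anchor): anchor=6 clay=14 rope=12 valve=4
After 22 (consume 4 valve): anchor=6 clay=14 rope=12

Answer: anchor=6 clay=14 rope=12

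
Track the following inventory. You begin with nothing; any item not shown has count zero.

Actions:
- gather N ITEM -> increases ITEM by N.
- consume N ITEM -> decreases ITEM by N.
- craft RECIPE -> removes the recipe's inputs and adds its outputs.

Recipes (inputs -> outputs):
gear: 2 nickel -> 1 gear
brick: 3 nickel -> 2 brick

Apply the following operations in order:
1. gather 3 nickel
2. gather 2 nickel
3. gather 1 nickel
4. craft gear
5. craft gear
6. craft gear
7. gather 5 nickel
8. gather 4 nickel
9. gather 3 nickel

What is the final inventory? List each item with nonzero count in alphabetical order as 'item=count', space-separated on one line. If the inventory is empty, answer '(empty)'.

Answer: gear=3 nickel=12

Derivation:
After 1 (gather 3 nickel): nickel=3
After 2 (gather 2 nickel): nickel=5
After 3 (gather 1 nickel): nickel=6
After 4 (craft gear): gear=1 nickel=4
After 5 (craft gear): gear=2 nickel=2
After 6 (craft gear): gear=3
After 7 (gather 5 nickel): gear=3 nickel=5
After 8 (gather 4 nickel): gear=3 nickel=9
After 9 (gather 3 nickel): gear=3 nickel=12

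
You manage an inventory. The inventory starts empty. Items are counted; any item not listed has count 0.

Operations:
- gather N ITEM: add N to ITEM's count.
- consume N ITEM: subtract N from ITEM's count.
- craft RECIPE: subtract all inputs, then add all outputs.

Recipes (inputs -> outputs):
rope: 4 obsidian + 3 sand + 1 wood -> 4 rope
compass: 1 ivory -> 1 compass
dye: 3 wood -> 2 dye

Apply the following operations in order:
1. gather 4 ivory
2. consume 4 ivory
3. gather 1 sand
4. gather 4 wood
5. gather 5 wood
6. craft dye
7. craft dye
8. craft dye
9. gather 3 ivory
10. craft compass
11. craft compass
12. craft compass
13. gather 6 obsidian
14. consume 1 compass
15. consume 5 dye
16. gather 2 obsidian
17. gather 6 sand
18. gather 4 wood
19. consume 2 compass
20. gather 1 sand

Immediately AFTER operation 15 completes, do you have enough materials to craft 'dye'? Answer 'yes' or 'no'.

After 1 (gather 4 ivory): ivory=4
After 2 (consume 4 ivory): (empty)
After 3 (gather 1 sand): sand=1
After 4 (gather 4 wood): sand=1 wood=4
After 5 (gather 5 wood): sand=1 wood=9
After 6 (craft dye): dye=2 sand=1 wood=6
After 7 (craft dye): dye=4 sand=1 wood=3
After 8 (craft dye): dye=6 sand=1
After 9 (gather 3 ivory): dye=6 ivory=3 sand=1
After 10 (craft compass): compass=1 dye=6 ivory=2 sand=1
After 11 (craft compass): compass=2 dye=6 ivory=1 sand=1
After 12 (craft compass): compass=3 dye=6 sand=1
After 13 (gather 6 obsidian): compass=3 dye=6 obsidian=6 sand=1
After 14 (consume 1 compass): compass=2 dye=6 obsidian=6 sand=1
After 15 (consume 5 dye): compass=2 dye=1 obsidian=6 sand=1

Answer: no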